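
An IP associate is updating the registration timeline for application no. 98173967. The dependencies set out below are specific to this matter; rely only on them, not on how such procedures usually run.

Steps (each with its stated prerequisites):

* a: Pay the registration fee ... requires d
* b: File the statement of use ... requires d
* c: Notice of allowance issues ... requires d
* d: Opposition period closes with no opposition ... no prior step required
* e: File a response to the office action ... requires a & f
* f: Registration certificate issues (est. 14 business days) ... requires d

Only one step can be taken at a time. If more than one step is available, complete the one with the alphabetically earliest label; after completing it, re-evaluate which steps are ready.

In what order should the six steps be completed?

Only d has no prerequisites, so it is first.
Now a, b, c and f have their prerequisites met. a has the earlier label, so a next.
Now b, c and f have their prerequisites met. b has the earlier label, so b next.
Now c and f have their prerequisites met. c has the earlier label, so c next.
Next only f has its prerequisites met → f.
e is the only step now ready → e.

d → a → b → c → f → e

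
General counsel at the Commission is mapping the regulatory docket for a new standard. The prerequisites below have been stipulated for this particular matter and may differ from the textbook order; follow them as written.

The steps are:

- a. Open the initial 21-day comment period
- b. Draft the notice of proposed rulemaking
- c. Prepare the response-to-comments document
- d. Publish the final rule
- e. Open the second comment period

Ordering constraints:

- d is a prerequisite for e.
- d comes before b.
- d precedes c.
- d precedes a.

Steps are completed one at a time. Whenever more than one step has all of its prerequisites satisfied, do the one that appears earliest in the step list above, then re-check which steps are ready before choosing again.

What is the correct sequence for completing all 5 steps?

d, a, b, c, e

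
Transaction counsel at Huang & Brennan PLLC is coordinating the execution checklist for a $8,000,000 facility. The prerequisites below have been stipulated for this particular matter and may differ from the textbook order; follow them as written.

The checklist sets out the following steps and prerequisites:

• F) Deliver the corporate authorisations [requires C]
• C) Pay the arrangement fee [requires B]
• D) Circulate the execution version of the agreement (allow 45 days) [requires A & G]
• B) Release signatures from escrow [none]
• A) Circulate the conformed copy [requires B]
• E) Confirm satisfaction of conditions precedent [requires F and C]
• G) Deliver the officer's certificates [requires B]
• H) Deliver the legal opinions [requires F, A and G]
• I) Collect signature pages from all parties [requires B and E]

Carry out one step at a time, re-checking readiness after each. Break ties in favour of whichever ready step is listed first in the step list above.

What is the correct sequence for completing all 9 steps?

B is the only step with nothing outstanding, so it goes first.
Ready: C, A and G. C is listed earlier → C.
Ready: F, A and G. F is listed earlier → F.
A, E and G are all available; A is listed earlier → A.
Ready: E and G. E is listed earlier → E.
G and I are both available; G is listed earlier → G.
D, H and I are all available; D is listed earlier → D.
Now H and I have their prerequisites met. H is listed earlier, so H next.
That leaves I as the only ready step → I.

B C F A E G D H I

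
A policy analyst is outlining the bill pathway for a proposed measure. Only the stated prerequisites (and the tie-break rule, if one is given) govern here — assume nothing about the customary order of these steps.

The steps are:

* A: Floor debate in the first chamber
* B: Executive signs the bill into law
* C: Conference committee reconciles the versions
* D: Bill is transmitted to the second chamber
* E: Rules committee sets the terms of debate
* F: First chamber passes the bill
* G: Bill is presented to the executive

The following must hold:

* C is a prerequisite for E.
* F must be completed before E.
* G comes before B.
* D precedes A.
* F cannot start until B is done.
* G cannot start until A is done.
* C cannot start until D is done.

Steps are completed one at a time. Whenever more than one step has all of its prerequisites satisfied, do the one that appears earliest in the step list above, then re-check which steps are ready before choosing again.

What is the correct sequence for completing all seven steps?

D A C G B F E

D is the only step with nothing outstanding, so it goes first.
Ready: A and C. A is listed earlier → A.
G now also ready, so the ready set is {C, G}; C is listed earlier → C.
Next only G has its prerequisites met → G.
B needed G, now all done → B.
F needed B, now all done → F.
E is the only step now ready → E.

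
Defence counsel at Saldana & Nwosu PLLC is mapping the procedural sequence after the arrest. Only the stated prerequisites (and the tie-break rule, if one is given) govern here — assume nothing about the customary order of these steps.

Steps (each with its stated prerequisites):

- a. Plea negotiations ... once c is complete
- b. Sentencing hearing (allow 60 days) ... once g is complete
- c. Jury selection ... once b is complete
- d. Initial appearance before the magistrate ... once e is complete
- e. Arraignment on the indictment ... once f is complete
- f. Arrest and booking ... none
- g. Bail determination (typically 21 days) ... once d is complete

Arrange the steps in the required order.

f, e, d, g, b, c, a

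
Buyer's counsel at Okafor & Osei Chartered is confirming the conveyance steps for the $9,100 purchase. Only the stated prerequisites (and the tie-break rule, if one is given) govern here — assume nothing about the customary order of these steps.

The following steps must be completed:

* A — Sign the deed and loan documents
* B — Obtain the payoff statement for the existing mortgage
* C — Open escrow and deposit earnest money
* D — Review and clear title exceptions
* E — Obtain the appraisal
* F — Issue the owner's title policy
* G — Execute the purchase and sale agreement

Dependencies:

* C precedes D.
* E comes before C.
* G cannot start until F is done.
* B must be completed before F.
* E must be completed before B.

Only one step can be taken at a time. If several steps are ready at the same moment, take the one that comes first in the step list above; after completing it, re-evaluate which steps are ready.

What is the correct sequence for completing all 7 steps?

A and E have no prerequisites; A is listed earlier, so A is first.
E is the only step now ready → E.
Ready: B and C. B is listed earlier → B.
F now also ready, so the ready set is {C, F}; C is listed earlier → C.
Now D and F have their prerequisites met. D is listed earlier, so D next.
F needed B, now all done → F.
G is the only step now ready → G.

A, E, B, C, D, F, G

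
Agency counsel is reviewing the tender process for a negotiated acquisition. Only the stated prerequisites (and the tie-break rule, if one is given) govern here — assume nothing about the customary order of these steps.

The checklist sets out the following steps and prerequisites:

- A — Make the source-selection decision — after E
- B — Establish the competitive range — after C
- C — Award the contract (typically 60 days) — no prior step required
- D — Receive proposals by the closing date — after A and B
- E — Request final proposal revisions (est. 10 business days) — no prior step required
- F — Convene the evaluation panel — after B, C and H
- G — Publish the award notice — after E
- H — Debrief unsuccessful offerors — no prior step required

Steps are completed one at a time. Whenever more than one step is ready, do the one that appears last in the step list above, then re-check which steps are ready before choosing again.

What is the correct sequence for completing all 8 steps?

Nothing is required for H, E and C. H is listed later → H first.
Ready: E and C. E is listed later → E.
G and A now also ready, so the ready set is {G, C, A}; G is listed later → G.
Ready: C and A. C is listed later → C.
Ready: B and A. B is listed later → B.
Ready: F and A. F is listed later → F.
Next only A has its prerequisites met → A.
D needed B and A, now all done → D.

H → E → G → C → B → F → A → D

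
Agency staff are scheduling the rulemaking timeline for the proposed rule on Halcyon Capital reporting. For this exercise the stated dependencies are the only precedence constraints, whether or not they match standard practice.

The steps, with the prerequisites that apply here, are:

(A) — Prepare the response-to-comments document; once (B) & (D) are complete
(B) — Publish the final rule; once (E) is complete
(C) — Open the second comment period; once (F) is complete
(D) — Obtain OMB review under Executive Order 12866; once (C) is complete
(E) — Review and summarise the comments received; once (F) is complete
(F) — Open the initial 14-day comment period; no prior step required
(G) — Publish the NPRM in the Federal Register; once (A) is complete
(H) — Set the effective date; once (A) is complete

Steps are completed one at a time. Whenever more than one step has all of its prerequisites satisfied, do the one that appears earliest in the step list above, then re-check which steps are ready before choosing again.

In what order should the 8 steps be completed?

Only (F) has no prerequisites, so it is first.
Now (C) and (E) have their prerequisites met. (C) is listed earlier, so (C) next.
Ready: (D) and (E). (D) is listed earlier → (D).
(E) needed (F), now all done → (E).
Next only (B) has its prerequisites met → (B).
(A) needed (B) and (D), now all done → (A).
Now (G) and (H) have their prerequisites met. (G) is listed earlier, so (G) next.
That leaves (H) as the only ready step → (H).

(F), (C), (D), (E), (B), (A), (G), (H)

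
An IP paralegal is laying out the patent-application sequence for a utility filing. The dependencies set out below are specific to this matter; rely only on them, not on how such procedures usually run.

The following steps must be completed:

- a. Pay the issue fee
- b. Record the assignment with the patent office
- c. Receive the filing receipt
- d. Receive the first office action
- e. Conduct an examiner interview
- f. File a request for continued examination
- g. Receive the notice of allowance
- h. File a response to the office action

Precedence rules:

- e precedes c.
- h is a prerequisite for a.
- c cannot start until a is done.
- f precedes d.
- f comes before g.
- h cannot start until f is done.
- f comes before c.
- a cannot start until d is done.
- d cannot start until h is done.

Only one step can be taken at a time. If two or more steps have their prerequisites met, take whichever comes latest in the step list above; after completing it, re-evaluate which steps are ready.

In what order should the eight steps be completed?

f, h, g, e, d, b, a, c

Nothing is required for f, e and b. f is listed later → f first.
h and g now also ready, so the ready set is {h, g, e, b}; h is listed later → h.
d now also ready, so the ready set is {g, e, d, b}; g is listed later → g.
e, d and b are all available; e is listed later → e.
d and b are both available; d is listed later → d.
a now also ready, so the ready set is {b, a}; b is listed later → b.
That leaves a as the only ready step → a.
Next only c has its prerequisites met → c.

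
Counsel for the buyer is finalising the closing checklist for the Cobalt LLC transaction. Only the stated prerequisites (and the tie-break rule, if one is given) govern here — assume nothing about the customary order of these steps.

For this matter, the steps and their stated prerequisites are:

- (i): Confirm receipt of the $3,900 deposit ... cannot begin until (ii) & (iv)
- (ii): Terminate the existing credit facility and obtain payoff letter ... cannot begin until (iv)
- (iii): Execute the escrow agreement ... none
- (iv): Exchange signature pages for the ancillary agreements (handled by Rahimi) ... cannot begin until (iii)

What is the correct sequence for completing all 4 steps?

(iii), (iv), (ii), (i)

(iii) has no prerequisites → (iii) first.
That leaves (iv) as the only ready step → (iv).
That leaves (ii) as the only ready step → (ii).
(i) is the only step now ready → (i).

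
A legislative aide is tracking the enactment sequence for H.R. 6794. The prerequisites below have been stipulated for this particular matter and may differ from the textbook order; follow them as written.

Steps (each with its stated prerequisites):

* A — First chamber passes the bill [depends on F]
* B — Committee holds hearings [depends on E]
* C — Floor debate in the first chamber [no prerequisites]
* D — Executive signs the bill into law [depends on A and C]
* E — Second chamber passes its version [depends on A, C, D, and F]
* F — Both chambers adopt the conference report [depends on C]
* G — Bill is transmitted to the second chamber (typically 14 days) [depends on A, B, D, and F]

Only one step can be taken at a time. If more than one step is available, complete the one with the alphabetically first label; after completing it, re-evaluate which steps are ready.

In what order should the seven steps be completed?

C, F, A, D, E, B, G

C has no prerequisites → C first.
Next only F has its prerequisites met → F.
That leaves A as the only ready step → A.
D needed A and C, now all done → D.
Next only E has its prerequisites met → E.
B needed E, now all done → B.
G needed A, B, D and F, now all done → G.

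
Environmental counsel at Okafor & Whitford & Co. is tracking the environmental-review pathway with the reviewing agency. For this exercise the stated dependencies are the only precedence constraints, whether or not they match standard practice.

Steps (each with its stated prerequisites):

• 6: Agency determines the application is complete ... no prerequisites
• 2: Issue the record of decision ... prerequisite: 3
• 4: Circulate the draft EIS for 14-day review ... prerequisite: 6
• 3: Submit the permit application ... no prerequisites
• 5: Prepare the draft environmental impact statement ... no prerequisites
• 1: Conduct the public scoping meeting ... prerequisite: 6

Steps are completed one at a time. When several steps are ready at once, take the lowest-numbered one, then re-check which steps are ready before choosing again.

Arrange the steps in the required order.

3, 2, 5, 6, 1, 4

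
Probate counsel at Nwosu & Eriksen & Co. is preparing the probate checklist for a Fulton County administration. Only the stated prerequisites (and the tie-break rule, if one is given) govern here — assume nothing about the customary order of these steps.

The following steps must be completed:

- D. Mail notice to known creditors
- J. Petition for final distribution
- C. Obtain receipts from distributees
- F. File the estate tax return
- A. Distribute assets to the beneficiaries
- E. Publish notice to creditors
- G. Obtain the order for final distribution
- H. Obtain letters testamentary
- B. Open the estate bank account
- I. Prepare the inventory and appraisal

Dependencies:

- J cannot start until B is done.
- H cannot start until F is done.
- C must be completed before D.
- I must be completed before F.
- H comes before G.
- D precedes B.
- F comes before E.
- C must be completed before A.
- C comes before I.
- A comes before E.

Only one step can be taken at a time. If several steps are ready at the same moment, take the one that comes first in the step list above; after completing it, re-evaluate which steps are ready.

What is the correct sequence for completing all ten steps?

C, D, A, B, J, I, F, E, H, G

C is the only step with nothing outstanding, so it goes first.
D, A and I are all available; D is listed earlier → D.
B now also ready, so the ready set is {A, B, I}; A is listed earlier → A.
B and I are both available; B is listed earlier → B.
J now also ready, so the ready set is {J, I}; J is listed earlier → J.
I is the only step now ready → I.
F is the only step now ready → F.
E and H are both available; E is listed earlier → E.
H needed F, now all done → H.
Next only G has its prerequisites met → G.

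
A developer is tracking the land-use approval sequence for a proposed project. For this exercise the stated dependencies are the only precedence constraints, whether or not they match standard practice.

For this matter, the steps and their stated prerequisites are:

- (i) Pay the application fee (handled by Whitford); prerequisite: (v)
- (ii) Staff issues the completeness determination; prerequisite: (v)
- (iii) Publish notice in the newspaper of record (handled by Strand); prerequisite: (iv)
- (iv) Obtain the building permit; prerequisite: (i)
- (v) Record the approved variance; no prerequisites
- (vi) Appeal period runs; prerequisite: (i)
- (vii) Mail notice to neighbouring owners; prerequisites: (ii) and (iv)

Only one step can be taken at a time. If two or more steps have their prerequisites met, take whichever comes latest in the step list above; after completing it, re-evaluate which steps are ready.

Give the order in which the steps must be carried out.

(v) → (ii) → (i) → (vi) → (iv) → (vii) → (iii)

Only (v) has no prerequisites, so it is first.
Now (ii) and (i) have their prerequisites met. (ii) is listed later, so (ii) next.
Next only (i) has its prerequisites met → (i).
(vi) and (iv) are both available; (vi) is listed later → (vi).
(iv) is the only step now ready → (iv).
Now (vii) and (iii) have their prerequisites met. (vii) is listed later, so (vii) next.
(iii) needed (iv), now all done → (iii).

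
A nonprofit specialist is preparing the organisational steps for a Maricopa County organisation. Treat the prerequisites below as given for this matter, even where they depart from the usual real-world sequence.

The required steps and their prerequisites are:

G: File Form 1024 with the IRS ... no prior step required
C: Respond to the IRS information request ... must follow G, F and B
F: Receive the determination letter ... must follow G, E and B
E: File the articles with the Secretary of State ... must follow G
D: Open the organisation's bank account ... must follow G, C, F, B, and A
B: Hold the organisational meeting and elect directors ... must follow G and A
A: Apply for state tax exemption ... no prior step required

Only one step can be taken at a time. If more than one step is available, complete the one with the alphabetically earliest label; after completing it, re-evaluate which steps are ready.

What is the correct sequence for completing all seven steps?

A and G have no prerequisites; A has the earlier label, so A is first.
G is the only step now ready → G.
B and E are both available; B has the earlier label → B.
E needed G, now all done → E.
That leaves F as the only ready step → F.
That leaves C as the only ready step → C.
That leaves D as the only ready step → D.

A, G, B, E, F, C, D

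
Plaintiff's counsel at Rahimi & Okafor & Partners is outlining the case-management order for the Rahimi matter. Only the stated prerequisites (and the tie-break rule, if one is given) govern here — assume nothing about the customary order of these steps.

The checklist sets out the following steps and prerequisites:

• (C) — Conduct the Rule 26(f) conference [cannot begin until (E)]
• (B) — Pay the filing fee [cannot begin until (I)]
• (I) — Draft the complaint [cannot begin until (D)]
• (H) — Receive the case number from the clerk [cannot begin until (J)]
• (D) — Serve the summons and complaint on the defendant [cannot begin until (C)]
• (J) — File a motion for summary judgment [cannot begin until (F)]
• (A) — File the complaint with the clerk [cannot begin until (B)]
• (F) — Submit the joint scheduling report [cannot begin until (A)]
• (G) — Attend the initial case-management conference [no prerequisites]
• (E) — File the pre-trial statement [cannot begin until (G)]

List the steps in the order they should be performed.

(G), (E), (C), (D), (I), (B), (A), (F), (J), (H)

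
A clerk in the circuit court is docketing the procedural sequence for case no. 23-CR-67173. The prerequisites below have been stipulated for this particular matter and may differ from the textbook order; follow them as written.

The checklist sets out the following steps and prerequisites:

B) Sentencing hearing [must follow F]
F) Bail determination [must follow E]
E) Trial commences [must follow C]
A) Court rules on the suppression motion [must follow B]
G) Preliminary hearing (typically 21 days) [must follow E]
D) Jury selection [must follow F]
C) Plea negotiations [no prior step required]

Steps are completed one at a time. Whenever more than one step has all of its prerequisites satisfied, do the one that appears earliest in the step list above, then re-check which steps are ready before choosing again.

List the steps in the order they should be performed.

C is the only step with nothing outstanding, so it goes first.
Next only E has its prerequisites met → E.
F and G are both available; F is listed earlier → F.
Ready: B, G and D. B is listed earlier → B.
Ready: A, G and D. A is listed earlier → A.
G and D are both available; G is listed earlier → G.
Next only D has its prerequisites met → D.

C, E, F, B, A, G, D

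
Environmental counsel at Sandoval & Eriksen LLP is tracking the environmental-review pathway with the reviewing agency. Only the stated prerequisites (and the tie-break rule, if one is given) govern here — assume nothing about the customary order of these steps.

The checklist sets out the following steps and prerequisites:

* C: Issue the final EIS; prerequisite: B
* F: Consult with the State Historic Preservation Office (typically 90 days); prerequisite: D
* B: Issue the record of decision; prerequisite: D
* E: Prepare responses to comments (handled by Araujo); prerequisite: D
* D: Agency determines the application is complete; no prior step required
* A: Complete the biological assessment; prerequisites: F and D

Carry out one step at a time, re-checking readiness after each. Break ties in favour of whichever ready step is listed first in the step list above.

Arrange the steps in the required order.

D F B C E A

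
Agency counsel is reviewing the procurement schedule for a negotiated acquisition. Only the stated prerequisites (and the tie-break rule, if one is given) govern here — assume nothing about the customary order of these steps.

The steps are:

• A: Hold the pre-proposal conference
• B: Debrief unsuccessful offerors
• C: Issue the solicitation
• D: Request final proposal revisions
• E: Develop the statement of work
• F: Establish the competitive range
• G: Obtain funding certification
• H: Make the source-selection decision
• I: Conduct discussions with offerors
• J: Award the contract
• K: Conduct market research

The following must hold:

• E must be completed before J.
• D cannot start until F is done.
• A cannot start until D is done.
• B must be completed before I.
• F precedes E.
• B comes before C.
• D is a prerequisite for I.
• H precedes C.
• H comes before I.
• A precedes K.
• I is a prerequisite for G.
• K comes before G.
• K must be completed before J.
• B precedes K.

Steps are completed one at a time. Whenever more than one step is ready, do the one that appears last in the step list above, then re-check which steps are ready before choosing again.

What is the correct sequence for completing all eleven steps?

H, F, E, D, B, I, C, A, K, J, G

Nothing is required for H, F and B. H is listed later → H first.
F and B are both available; F is listed later → F.
E and D now also ready, so the ready set is {E, D, B}; E is listed later → E.
Now D and B have their prerequisites met. D is listed later, so D next.
B and A are both available; B is listed later → B.
I and C now also ready, so the ready set is {I, C, A}; I is listed later → I.
Ready: C and A. C is listed later → C.
A needed D, now all done → A.
Next only K has its prerequisites met → K.
Now J and G have their prerequisites met. J is listed later, so J next.
Next only G has its prerequisites met → G.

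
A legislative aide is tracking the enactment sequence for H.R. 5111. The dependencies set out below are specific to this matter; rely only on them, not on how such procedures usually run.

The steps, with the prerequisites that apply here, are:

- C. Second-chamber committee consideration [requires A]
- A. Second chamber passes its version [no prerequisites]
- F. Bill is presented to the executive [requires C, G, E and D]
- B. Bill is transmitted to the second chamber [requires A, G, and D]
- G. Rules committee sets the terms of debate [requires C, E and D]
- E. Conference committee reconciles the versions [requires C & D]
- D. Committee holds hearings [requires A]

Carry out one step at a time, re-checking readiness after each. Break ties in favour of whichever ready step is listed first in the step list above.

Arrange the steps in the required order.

A, C, D, E, G, F, B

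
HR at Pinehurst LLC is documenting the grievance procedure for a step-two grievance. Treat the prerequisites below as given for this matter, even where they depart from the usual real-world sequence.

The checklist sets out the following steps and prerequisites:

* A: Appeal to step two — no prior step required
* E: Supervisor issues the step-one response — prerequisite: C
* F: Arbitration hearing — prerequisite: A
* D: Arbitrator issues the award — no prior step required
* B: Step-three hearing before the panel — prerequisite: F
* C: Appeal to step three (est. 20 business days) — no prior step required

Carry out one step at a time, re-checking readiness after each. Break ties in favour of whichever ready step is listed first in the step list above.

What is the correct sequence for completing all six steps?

Nothing is required for A, D and C. A is listed earlier → A first.
F now also ready, so the ready set is {F, D, C}; F is listed earlier → F.
Now D, B and C have their prerequisites met. D is listed earlier, so D next.
B and C are both available; B is listed earlier → B.
Next only C has its prerequisites met → C.
Next only E has its prerequisites met → E.

A → F → D → B → C → E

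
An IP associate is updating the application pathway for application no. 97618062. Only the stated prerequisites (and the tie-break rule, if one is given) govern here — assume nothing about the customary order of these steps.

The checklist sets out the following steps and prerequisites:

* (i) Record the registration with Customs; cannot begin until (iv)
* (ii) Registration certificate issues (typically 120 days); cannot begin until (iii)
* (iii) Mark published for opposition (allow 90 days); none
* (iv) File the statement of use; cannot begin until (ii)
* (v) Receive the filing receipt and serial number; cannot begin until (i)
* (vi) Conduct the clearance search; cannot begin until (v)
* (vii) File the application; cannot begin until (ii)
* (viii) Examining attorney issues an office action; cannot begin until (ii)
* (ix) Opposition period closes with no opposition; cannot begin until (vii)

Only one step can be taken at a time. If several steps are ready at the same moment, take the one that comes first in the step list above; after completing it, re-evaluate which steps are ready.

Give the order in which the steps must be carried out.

(iii), (ii), (iv), (i), (v), (vi), (vii), (viii), (ix)

(iii) is the only step with nothing outstanding, so it goes first.
That leaves (ii) as the only ready step → (ii).
Now (iv), (vii) and (viii) have their prerequisites met. (iv) is listed earlier, so (iv) next.
(i) now also ready, so the ready set is {(i), (vii), (viii)}; (i) is listed earlier → (i).
(v), (vii) and (viii) are all available; (v) is listed earlier → (v).
Ready: (vi), (vii) and (viii). (vi) is listed earlier → (vi).
(vii) and (viii) are both available; (vii) is listed earlier → (vii).
Now (viii) and (ix) have their prerequisites met. (viii) is listed earlier, so (viii) next.
That leaves (ix) as the only ready step → (ix).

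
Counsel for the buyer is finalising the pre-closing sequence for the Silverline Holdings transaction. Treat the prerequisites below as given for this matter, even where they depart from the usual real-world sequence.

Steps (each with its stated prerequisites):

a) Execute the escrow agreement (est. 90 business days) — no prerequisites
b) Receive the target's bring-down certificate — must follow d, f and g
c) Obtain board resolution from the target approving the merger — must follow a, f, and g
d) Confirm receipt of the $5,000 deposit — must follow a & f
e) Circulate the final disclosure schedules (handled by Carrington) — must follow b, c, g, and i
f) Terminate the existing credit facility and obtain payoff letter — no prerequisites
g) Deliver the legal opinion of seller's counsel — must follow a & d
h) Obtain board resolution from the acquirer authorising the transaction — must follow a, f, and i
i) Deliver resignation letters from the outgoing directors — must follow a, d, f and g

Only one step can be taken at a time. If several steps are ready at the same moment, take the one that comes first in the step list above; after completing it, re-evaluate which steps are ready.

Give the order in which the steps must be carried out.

a → f → d → g → b → c → i → e → h

Nothing is required for a and f. a is listed earlier → a first.
f is the only step now ready → f.
d is the only step now ready → d.
g is the only step now ready → g.
b, c and i are all available; b is listed earlier → b.
c and i are both available; c is listed earlier → c.
i is the only step now ready → i.
e and h are both available; e is listed earlier → e.
h is the only step now ready → h.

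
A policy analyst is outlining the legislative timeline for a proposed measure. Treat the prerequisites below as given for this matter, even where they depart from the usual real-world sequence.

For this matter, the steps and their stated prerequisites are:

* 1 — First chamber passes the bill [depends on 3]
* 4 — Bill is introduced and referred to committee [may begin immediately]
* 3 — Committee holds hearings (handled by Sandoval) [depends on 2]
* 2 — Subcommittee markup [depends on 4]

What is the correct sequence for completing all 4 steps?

4, 2, 3, 1

Only 4 has no prerequisites, so it is first.
2 needed 4, now all done → 2.
That leaves 3 as the only ready step → 3.
Next only 1 has its prerequisites met → 1.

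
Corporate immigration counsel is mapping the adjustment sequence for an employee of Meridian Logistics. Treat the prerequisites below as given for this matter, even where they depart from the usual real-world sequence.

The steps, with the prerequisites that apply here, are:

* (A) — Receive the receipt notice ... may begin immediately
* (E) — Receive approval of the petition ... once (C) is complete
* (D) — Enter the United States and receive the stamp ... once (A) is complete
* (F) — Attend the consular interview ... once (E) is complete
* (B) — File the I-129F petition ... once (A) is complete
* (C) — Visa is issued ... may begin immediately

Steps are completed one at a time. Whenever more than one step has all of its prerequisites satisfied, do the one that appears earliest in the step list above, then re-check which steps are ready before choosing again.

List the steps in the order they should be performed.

(A) → (D) → (B) → (C) → (E) → (F)

(A) and (C) have no prerequisites; (A) is listed earlier, so (A) is first.
(D) and (B) now also ready, so the ready set is {(D), (B), (C)}; (D) is listed earlier → (D).
Ready: (B) and (C). (B) is listed earlier → (B).
That leaves (C) as the only ready step → (C).
That leaves (E) as the only ready step → (E).
That leaves (F) as the only ready step → (F).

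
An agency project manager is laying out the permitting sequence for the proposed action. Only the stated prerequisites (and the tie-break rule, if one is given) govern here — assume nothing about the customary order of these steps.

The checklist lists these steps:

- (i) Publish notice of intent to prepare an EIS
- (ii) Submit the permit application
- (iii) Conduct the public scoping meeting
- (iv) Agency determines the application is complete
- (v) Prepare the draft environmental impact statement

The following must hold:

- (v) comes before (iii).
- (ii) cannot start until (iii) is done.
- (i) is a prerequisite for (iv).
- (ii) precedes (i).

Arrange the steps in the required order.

(v), (iii), (ii), (i), (iv)

(v) is the only step with nothing outstanding, so it goes first.
Next only (iii) has its prerequisites met → (iii).
(ii) needed (iii), now all done → (ii).
(i) is the only step now ready → (i).
Next only (iv) has its prerequisites met → (iv).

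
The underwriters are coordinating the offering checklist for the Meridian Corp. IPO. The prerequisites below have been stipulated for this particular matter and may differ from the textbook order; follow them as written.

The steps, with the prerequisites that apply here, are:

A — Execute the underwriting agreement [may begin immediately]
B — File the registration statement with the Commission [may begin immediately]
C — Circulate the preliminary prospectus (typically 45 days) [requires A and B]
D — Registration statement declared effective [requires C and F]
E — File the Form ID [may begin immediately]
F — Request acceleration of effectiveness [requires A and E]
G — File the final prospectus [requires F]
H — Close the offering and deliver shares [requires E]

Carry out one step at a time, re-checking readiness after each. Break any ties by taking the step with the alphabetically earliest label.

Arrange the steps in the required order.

A, B, C, E, F, D, G, H

A, B and E have no prerequisites; A has the earlier label, so A is first.
Now B and E have their prerequisites met. B has the earlier label, so B next.
Now C and E have their prerequisites met. C has the earlier label, so C next.
That leaves E as the only ready step → E.
Now F and H have their prerequisites met. F has the earlier label, so F next.
D, G and H are all available; D has the earlier label → D.
G and H are both available; G has the earlier label → G.
H needed E, now all done → H.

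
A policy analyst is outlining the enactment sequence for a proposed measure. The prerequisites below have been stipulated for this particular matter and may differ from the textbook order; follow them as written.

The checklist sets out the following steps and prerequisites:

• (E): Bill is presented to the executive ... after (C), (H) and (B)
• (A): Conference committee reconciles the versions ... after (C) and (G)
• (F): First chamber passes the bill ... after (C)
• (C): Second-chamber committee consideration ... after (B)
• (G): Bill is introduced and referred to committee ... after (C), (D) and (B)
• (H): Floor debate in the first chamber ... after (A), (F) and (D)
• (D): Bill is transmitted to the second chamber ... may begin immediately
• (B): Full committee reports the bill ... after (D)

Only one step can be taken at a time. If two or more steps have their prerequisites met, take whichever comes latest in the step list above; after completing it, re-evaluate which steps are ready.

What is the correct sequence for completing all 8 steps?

(D) has no prerequisites → (D) first.
Next only (B) has its prerequisites met → (B).
Next only (C) has its prerequisites met → (C).
Now (G) and (F) have their prerequisites met. (G) is listed later, so (G) next.
(A) now also ready, so the ready set is {(F), (A)}; (F) is listed later → (F).
That leaves (A) as the only ready step → (A).
(H) needed (D), (F) and (A), now all done → (H).
Next only (E) has its prerequisites met → (E).

(D) (B) (C) (G) (F) (A) (H) (E)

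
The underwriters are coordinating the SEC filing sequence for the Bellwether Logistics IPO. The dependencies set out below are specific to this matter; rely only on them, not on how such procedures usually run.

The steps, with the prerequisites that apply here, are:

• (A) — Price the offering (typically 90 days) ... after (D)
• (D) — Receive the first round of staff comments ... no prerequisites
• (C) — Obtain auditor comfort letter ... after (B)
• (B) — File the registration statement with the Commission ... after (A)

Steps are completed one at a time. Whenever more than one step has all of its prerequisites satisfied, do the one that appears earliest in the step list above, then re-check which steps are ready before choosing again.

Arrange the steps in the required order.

(D) is the only step with nothing outstanding, so it goes first.
(A) needed (D), now all done → (A).
(B) is the only step now ready → (B).
(C) is the only step now ready → (C).

(D), (A), (B), (C)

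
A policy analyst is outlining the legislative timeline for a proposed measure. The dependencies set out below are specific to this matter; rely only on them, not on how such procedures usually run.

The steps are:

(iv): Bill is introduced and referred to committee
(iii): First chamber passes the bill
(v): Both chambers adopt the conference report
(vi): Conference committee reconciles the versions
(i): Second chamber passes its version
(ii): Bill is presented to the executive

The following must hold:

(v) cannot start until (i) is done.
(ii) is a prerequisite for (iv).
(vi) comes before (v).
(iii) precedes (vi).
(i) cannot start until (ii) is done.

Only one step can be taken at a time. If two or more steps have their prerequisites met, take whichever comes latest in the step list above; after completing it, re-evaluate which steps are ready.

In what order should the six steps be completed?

(ii) and (iii) have no prerequisites; (ii) is listed later, so (ii) is first.
(i) and (iv) now also ready, so the ready set is {(i), (iii), (iv)}; (i) is listed later → (i).
Now (iii) and (iv) have their prerequisites met. (iii) is listed later, so (iii) next.
(vi) now also ready, so the ready set is {(vi), (iv)}; (vi) is listed later → (vi).
(v) now also ready, so the ready set is {(v), (iv)}; (v) is listed later → (v).
(iv) is the only step now ready → (iv).

(ii) (i) (iii) (vi) (v) (iv)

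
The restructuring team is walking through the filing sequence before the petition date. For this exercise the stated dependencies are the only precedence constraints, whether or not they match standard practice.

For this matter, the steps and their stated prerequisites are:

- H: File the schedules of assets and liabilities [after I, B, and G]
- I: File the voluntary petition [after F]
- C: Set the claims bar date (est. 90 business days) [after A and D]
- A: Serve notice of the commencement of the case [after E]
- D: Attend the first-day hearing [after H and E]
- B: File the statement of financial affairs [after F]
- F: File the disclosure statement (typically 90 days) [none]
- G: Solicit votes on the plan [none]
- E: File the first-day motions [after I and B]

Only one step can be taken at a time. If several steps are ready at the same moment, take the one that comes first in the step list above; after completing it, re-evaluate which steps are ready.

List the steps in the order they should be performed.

F and G have no prerequisites; F is listed earlier, so F is first.
I, B and G are all available; I is listed earlier → I.
B and G are both available; B is listed earlier → B.
Ready: G and E. G is listed earlier → G.
H now also ready, so the ready set is {H, E}; H is listed earlier → H.
E is the only step now ready → E.
A and D are both available; A is listed earlier → A.
That leaves D as the only ready step → D.
C is the only step now ready → C.

F, I, B, G, H, E, A, D, C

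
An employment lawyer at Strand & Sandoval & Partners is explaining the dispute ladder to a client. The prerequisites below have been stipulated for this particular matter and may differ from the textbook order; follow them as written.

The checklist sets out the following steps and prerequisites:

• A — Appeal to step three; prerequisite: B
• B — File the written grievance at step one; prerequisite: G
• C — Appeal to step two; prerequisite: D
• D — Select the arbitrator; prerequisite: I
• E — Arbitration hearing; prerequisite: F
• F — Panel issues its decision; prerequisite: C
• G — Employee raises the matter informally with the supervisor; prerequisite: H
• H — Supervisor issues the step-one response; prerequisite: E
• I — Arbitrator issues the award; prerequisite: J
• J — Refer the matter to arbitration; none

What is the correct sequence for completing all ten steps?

J has no prerequisites → J first.
Next only I has its prerequisites met → I.
D needed I, now all done → D.
C is the only step now ready → C.
Next only F has its prerequisites met → F.
E is the only step now ready → E.
H needed E, now all done → H.
That leaves G as the only ready step → G.
B needed G, now all done → B.
A is the only step now ready → A.

J I D C F E H G B A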